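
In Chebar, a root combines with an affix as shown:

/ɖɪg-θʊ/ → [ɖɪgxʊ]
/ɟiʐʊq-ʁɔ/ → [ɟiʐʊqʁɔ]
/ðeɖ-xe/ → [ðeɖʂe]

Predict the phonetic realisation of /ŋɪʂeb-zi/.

The data show progressive place assimilation: /θ/ → [x] after /g/; /x/ → [ʂ] after /ɖ/. In each pair only place changes, matching the preceding consonant, while manner and voice stay constant.
No alternation appears in [ɟiʐʊqʁɔ]: there the adjacent consonants already agree in place (/ʁ/ and /q/ are both uvular), so this form is consistent with the same rule.
The rule targets /z/ (voiced alveolar fricative), which sits after the trigger /b/ (bilabial).
A voiced bilabial fricative is [β], so the surface segment is [β].

[ŋɪʂebβi]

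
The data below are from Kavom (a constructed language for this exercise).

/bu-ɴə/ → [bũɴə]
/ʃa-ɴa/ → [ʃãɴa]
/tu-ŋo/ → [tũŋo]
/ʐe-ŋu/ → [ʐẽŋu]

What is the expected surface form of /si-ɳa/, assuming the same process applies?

The data show regressive nasality assimilation (vowel nasalisation): /u/ → [ũ] before /ɴ/; /a/ → [ã] before /ɴ/; /u/ → [ũ] before /ŋ/; /e/ → [ẽ] before /ŋ/ — a vowel is nasalised by an immediately following nasal consonant.
/i/ sits next to the nasal /ɳ/ and is therefore nasalised to [ĩ].

[sĩɳa]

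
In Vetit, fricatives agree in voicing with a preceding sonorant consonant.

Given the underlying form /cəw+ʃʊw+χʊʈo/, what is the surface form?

The rule targets /ʃ/ (voiceless postalveolar fricative), which sits after the trigger /w/ (voiced).
Changing only its voicing to voiced gives [ʒ] — the voiced postalveolar fricative.
At the second juncture, /χ/ likewise becomes [ʁ] adjacent to /w/.

[cəwʒʊwʁʊʈo]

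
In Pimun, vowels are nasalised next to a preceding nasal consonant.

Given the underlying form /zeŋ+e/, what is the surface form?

/e/ sits next to the nasal /ŋ/ and is therefore nasalised to [ẽ].

[zeŋẽ]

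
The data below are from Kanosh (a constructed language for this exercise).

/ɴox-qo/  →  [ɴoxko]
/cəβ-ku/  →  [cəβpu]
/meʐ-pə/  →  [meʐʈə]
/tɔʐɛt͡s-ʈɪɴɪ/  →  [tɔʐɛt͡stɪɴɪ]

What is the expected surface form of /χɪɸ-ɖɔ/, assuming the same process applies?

The data show progressive place assimilation: /q/ → [k] after /x/; /k/ → [p] after /β/; /p/ → [ʈ] after /ʐ/; /ʈ/ → [t] after /t͡s/. In each pair only place changes, matching the preceding consonant, while manner and voice stay constant.
The rule targets /ɖ/ (voiced retroflex stop), which sits after the trigger /ɸ/ (bilabial).
A voiced bilabial stop is [b], so the surface segment is [b].

[χɪɸbɔ]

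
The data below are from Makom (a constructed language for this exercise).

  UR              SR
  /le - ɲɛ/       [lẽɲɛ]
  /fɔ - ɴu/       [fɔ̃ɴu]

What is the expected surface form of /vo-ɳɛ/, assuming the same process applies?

The data show regressive nasality assimilation (vowel nasalisation): /e/ → [ẽ] before /ɲ/; /ɔ/ → [ɔ̃] before /ɴ/ — a vowel is nasalised by an immediately following nasal consonant.
/o/ sits next to the nasal /ɳ/ and is therefore nasalised to [õ].

[võɳɛ]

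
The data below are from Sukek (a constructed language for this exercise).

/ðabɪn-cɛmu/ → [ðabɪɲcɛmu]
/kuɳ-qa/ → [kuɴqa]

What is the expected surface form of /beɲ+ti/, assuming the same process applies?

The data show regressive place assimilation: /n/ → [ɲ] before /c/; /ɳ/ → [ɴ] before /q/. In each pair only place changes, matching the following consonant, while manner and voice stay constant.
The rule targets /ɲ/ (voiced palatal nasal), which sits before the trigger /t/ (alveolar).
The voiced alveolar nasal is [n], so /ɲ/ → [n].

[benti]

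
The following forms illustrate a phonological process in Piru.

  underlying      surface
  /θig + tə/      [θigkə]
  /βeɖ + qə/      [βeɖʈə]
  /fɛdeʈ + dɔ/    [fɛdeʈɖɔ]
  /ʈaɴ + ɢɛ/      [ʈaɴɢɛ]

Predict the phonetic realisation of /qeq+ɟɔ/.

[qeqɢɔ]

The data show progressive place assimilation: /t/ → [k] after /g/; /q/ → [ʈ] after /ɖ/; /d/ → [ɖ] after /ʈ/. In each pair only place changes, matching the preceding consonant, while manner and voice stay constant.
No alternation appears in [ʈaɴɢɛ]: there the adjacent consonants already agree in place (/ɢ/ and /ɴ/ are both uvular), so this form is consistent with the same rule.
/ɟ/ is a voiced palatal stop. The preceding trigger /q/ is uvular, so /ɟ/ must become uvular as well.
A voiced uvular stop is [ɢ], so the surface segment is [ɢ].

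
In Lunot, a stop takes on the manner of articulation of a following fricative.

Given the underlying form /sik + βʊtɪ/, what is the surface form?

[sixβʊtɪ]

The rule targets /k/ (voiceless velar stop), which sits before the trigger /β/ (fricative).
A voiceless velar fricative is [x], so the surface segment is [x].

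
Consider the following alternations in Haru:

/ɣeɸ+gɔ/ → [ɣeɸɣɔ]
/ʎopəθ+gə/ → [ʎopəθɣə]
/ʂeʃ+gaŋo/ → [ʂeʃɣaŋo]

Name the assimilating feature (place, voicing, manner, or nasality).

manner

The segment that alternates is /g/, which surfaces as [ɣ] when adjacent to /ɸ/.
/g/ is a stop while /ɸ/ is a fricative; the output [ɣ] is a fricative, matching the trigger — so the feature that spreads is manner.
The other alternating forms pattern the same way: /g/ → [ɣ] after /θ/ (stop → fricative, matching a fricative); /g/ → [ɣ] after /ʃ/ (stop → fricative, matching a fricative) — only manner changes, and always toward the preceding segment.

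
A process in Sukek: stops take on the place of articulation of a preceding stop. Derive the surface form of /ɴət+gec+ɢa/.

[ɴətdecɟa]

/g/ is a voiced velar stop. The preceding trigger /t/ is alveolar, so /g/ must become alveolar as well.
A voiced alveolar stop is [d], so the surface segment is [d].
At the second juncture, /ɢ/ likewise becomes [ɟ] adjacent to /c/.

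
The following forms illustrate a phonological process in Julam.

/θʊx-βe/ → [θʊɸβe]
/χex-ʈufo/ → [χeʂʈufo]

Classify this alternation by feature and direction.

regressive place assimilation

The segment that alternates is /x/, which surfaces as [ɸ] when adjacent to /β/.
/x/ is velar while /β/ is bilabial; the output [ɸ] is bilabial, matching the trigger — so the feature that spreads is place.
Manner and voice are unchanged, so the assimilation is partial, not total.
The other alternating form patterns the same way: /x/ → [ʂ] before /ʈ/ (velar → retroflex, matching retroflex) — only place changes, and always toward the following segment.
Since the segment that changes precedes the conditioning segment, the assimilation is regressive.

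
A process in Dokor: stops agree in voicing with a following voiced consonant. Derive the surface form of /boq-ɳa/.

[boɢɳa]

/q/ is a voiceless uvular stop. The following trigger /ɳ/ is voiced, so /q/ must become voiced as well.
A voiced uvular stop is [ɢ], so the surface segment is [ɢ].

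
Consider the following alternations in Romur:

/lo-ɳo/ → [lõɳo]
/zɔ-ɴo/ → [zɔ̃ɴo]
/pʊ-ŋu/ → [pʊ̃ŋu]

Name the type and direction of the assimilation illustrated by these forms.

The vowel /o/ surfaces as nasalised [õ] next to the following nasal /ɳ/ — it has acquired the [+nasal] feature of its neighbour.
Likewise in the remaining data: /ɔ/ → [ɔ̃] before /ɴ/; /ʊ/ → [ʊ̃] before /ŋ/ — each time a vowel is nasalised next to a following nasal.
Because the conditioning nasal is to the right of the vowel that changes, the process is regressive (anticipatory).

regressive nasality assimilation (vowel nasalisation)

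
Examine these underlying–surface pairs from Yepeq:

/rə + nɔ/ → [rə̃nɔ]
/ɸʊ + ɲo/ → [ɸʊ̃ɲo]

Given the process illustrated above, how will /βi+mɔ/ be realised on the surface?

[βĩmɔ]

The data show regressive nasality assimilation (vowel nasalisation): /ə/ → [ə̃] before /n/; /ʊ/ → [ʊ̃] before /ɲ/ — a vowel is nasalised by an immediately following nasal consonant.
The vowel /i/ is adjacent to the following nasal /m/, so it acquires [+nasal] and surfaces as [ĩ].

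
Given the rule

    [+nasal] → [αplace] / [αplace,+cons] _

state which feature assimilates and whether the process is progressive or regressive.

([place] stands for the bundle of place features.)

The rule copies the place features (abbreviated [place]) from the environment onto the target, so the assimilating feature is place.
The conditioning segment sits to the left of the focus bar, meaning the trigger precedes the segment that changes — progressive assimilation.

progressive place assimilation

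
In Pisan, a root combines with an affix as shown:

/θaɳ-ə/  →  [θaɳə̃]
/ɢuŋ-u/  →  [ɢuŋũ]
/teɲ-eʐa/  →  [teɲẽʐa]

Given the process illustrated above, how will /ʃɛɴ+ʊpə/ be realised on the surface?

[ʃɛɴʊ̃pə]

The data show progressive nasality assimilation (vowel nasalisation): /ə/ → [ə̃] after /ɳ/; /u/ → [ũ] after /ŋ/; /e/ → [ẽ] after /ɲ/ — a vowel is nasalised by an immediately preceding nasal consonant.
/ʊ/ sits next to the nasal /ɴ/ and is therefore nasalised to [ʊ̃].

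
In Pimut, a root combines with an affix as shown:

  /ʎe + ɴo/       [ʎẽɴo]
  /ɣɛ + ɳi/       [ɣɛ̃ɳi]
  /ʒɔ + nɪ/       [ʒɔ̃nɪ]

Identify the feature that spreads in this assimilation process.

The vowel /e/ surfaces as nasalised [ẽ] next to the following nasal /ɴ/ — it has acquired the [+nasal] feature of its neighbour.
The other forms show the same pattern: /ɛ/ → [ɛ̃] before /ɳ/; /ɔ/ → [ɔ̃] before /n/ — each time a vowel is nasalised next to a following nasal.

nasality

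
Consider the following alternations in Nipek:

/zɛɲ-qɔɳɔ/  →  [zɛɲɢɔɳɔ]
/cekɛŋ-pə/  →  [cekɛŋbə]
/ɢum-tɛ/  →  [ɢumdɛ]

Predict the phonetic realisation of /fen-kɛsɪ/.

The data show progressive voicing assimilation: /q/ → [ɢ] after /ɲ/; /p/ → [b] after /ŋ/; /t/ → [d] after /m/. In each pair only voicing changes, matching the preceding consonant, while place and manner stay constant.
The rule targets /k/ (voiceless velar stop), which sits after the trigger /n/ (voiced).
The voiced velar stop is [g], so /k/ → [g].

[fengɛsɪ]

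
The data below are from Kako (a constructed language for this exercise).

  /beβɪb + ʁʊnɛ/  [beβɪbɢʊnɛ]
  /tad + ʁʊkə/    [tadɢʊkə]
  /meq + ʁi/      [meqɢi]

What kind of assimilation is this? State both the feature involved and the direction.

Underlying /ʁ/ is realised as [ɢ] next to /b/; /b/ itself does not change.
The change fricative → stop matches the manner of the preceding /b/, identifying this as manner assimilation.
Place and voice are unchanged, so the assimilation is partial, not total.
The other alternating forms pattern the same way: /ʁ/ → [ɢ] after /d/ (fricative → stop, matching a stop); /ʁ/ → [ɢ] after /q/ (fricative → stop, matching a stop) — only manner changes, and always toward the preceding segment.
The trigger is the preceding segment, so the direction is progressive (perseverative).

progressive manner assimilation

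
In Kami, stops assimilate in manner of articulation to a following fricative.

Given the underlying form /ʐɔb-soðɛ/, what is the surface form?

The rule targets /b/ (voiced bilabial stop), which sits before the trigger /s/ (fricative).
A voiced bilabial fricative is [β], so the surface segment is [β].

[ʐɔβsoðɛ]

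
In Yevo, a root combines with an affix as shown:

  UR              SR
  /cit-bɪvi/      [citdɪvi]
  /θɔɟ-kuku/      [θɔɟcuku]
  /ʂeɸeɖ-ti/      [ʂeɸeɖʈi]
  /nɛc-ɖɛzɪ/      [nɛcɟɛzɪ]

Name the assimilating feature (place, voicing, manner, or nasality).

Underlying /b/ is realised as [d] next to /t/; /t/ itself does not change.
The change bilabial → alveolar matches the place of the preceding /t/, identifying this as place assimilation.
The other alternating forms pattern the same way: /k/ → [c] after /ɟ/ (velar → palatal, matching palatal); /t/ → [ʈ] after /ɖ/ (alveolar → retroflex, matching retroflex); /ɖ/ → [ɟ] after /c/ (retroflex → palatal, matching palatal) — only place changes, and always toward the preceding segment.

place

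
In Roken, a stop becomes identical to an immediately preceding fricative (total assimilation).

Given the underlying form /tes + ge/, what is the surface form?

[tesse]

/g/ is the segment targeted by the rule; it sits immediately after /s/, so it assimilates completely and surfaces as [s].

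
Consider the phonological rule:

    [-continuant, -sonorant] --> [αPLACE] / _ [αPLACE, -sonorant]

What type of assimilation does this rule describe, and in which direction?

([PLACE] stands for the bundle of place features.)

regressive place assimilation

The shared variable α links the value of the place features (abbreviated [PLACE]) on the target to the same value on the neighbouring segment, so place is the feature that assimilates.
Since the environment is written after the underscore, the trigger follows the target; the direction is regressive.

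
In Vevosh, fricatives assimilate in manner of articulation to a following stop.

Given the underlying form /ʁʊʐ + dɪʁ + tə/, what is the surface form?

[ʁʊɖdɪɢtə]

The rule targets /ʐ/ (voiced retroflex fricative), which sits before the trigger /d/ (stop).
The voiced retroflex stop is [ɖ], so /ʐ/ → [ɖ].
The same rule applies at the second boundary: /ʁ/ → [ɢ] next to /t/.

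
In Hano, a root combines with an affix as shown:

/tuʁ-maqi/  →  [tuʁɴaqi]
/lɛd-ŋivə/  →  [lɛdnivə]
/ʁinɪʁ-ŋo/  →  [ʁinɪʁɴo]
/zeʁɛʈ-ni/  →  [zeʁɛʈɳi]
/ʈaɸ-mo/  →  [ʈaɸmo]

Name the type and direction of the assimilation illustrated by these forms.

The segment that alternates is /m/, which surfaces as [ɴ] when adjacent to /ʁ/.
The change bilabial → uvular matches the place of the preceding /ʁ/, identifying this as place assimilation.
Manner and voice are unchanged, so the assimilation is partial, not total.
The same holds elsewhere in the data: /ŋ/ → [n] after /d/ (velar → alveolar, matching alveolar); /ŋ/ → [ɴ] after /ʁ/ (velar → uvular, matching uvular); /n/ → [ɳ] after /ʈ/ (alveolar → retroflex, matching retroflex) — only place changes, and always toward the preceding segment.
No alternation appears in [ʈaɸmo]: there the adjacent consonants already agree in place (/m/ and /ɸ/ are both bilabial), so this form is consistent with the same rule.
The trigger is the preceding segment, so the direction is progressive (perseverative).

progressive place assimilation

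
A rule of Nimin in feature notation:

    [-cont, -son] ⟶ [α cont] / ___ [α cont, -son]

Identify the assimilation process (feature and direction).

The rule copies [cont] (continuancy) from the environment onto the target stops; since [±cont] encodes the stop/fricative manner contrast, the assimilating dimension is manner.
The conditioning segment sits to the right of the focus bar, meaning the trigger follows the segment that changes — regressive assimilation.

regressive manner assimilation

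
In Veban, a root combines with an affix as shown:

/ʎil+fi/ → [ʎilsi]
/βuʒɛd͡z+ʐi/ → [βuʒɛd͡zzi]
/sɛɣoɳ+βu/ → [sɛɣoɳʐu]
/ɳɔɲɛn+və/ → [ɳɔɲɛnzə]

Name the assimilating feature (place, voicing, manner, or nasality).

place

Comparing underlying and surface forms, /f/ → [s] is the alternation; the neighbouring /l/ is constant.
The change labiodental → alveolar matches the place of the preceding /l/, identifying this as place assimilation.
The other alternating forms pattern the same way: /ʐ/ → [z] after /d͡z/ (retroflex → alveolar, matching alveolar); /β/ → [ʐ] after /ɳ/ (bilabial → retroflex, matching retroflex); /v/ → [z] after /n/ (labiodental → alveolar, matching alveolar) — only place changes, and always toward the preceding segment.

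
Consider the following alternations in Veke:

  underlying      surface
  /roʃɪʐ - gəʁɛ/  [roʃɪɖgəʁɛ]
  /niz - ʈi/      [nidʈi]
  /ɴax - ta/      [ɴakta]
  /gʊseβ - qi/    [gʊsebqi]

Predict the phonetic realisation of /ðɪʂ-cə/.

The data show regressive manner assimilation: /ʐ/ → [ɖ] before /g/; /z/ → [d] before /ʈ/; /x/ → [k] before /t/; /β/ → [b] before /q/. In each pair only manner changes, matching the following consonant, while place and voice stay constant.
The rule targets /ʂ/ (voiceless retroflex fricative), which sits before the trigger /c/ (stop).
Changing only its manner to stop gives [ʈ] — the voiceless retroflex stop.

[ðɪʈcə]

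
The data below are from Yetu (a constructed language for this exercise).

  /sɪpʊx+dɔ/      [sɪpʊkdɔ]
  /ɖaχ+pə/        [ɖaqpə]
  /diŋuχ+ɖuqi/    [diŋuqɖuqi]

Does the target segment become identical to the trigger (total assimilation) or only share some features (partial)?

The segment that alternates is /x/, which surfaces as [k] when adjacent to /d/.
The change fricative → stop matches the manner of the following /d/, identifying this as manner assimilation.
Place and voice are unchanged, so the assimilation is partial, not total.
The other alternating forms pattern the same way: /χ/ → [q] before /p/ (fricative → stop, matching a stop); /χ/ → [q] before /ɖ/ (fricative → stop, matching a stop) — only manner changes, and always toward the following segment.

partial assimilation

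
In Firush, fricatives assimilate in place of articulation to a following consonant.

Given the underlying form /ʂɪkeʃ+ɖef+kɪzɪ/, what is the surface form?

/ʃ/ is a voiceless postalveolar fricative. The following trigger /ɖ/ is retroflex, so /ʃ/ must become retroflex as well.
The voiceless retroflex fricative is [ʂ], so /ʃ/ → [ʂ].
The same rule applies at the second boundary: /f/ → [x] next to /k/.

[ʂɪkeʂɖexkɪzɪ]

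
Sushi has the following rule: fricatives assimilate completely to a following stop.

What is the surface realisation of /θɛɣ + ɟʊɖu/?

[θɛɟɟʊɖu]

/ɣ/ is the segment targeted by the rule; it sits immediately before /ɟ/, so it assimilates completely and surfaces as [ɟ].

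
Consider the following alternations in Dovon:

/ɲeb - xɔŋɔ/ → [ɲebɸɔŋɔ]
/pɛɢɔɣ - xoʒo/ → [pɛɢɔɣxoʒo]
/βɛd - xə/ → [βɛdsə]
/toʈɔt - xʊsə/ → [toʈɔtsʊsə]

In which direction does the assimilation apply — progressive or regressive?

progressive

Underlying /x/ is realised as [ɸ] next to /b/; /b/ itself does not change.
The change velar → bilabial matches the place of the preceding /b/, identifying this as place assimilation.
Checking the remaining alternations: /x/ → [s] after /d/ (velar → alveolar, matching alveolar); /x/ → [s] after /t/ (velar → alveolar, matching alveolar) — only place changes, and always toward the preceding segment.
No alternation appears in [pɛɢɔɣxoʒo]: there the adjacent consonants already agree in place (/x/ and /ɣ/ are both velar), so this form is consistent with the same rule.
Since the segment that changes follows the conditioning segment, the assimilation is progressive.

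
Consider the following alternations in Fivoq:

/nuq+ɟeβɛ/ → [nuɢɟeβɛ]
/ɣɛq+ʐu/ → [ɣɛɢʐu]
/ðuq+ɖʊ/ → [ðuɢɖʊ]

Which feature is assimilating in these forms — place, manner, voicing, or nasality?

voicing

Comparing underlying and surface forms, /q/ → [ɢ] is the alternation; the neighbouring /ɟ/ is constant.
The change voiceless → voiced matches the voicing of the following /ɟ/, identifying this as voicing assimilation.
The same holds elsewhere in the data: /q/ → [ɢ] before /ʐ/ (voiceless → voiced, matching voiced); /q/ → [ɢ] before /ɖ/ (voiceless → voiced, matching voiced) — only voicing changes, and always toward the following segment.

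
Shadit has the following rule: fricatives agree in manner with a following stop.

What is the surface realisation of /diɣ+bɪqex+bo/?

[digbɪqekbo]

The rule targets /ɣ/ (voiced velar fricative), which sits before the trigger /b/ (stop).
A voiced velar stop is [g], so the surface segment is [g].
At the second juncture, /x/ likewise becomes [k] adjacent to /b/.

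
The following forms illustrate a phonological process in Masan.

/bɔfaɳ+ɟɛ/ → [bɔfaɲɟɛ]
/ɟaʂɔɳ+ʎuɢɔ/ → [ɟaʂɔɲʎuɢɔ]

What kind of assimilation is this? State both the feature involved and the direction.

regressive place assimilation

The segment that alternates is /ɳ/, which surfaces as [ɲ] when adjacent to /ɟ/.
The change retroflex → palatal matches the place of the following /ɟ/, identifying this as place assimilation.
Manner and voice are unchanged, so the assimilation is partial, not total.
The same holds elsewhere in the data: /ɳ/ → [ɲ] before /ʎ/ (retroflex → palatal, matching palatal) — only place changes, and always toward the following segment.
Since the segment that changes precedes the conditioning segment, the assimilation is regressive.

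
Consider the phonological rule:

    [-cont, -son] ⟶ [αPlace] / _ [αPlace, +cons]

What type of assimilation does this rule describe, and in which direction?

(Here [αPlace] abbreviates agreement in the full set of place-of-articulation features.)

regressive place assimilation

The shared variable α links the value of the place features (abbreviated [Place]) on the target to the same value on the neighbouring segment, so place is the feature that assimilates.
The conditioning segment sits to the right of the focus bar, meaning the trigger follows the segment that changes — regressive assimilation.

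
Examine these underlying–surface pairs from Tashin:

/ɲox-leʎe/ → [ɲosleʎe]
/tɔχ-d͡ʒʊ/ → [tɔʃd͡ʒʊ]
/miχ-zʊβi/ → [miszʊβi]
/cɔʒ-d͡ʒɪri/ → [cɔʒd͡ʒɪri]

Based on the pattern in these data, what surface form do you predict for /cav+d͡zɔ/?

[cazd͡zɔ]

The data show regressive place assimilation: /x/ → [s] before /l/; /χ/ → [ʃ] before /d͡ʒ/; /χ/ → [s] before /z/. In each pair only place changes, matching the following consonant, while manner and voice stay constant.
No alternation appears in [cɔʒd͡ʒɪri]: there the adjacent consonants already agree in place (/ʒ/ and /d͡ʒ/ are both postalveolar), so this form is consistent with the same rule.
The rule targets /v/ (voiced labiodental fricative), which sits before the trigger /d͡z/ (alveolar).
The voiced alveolar fricative is [z], so /v/ → [z].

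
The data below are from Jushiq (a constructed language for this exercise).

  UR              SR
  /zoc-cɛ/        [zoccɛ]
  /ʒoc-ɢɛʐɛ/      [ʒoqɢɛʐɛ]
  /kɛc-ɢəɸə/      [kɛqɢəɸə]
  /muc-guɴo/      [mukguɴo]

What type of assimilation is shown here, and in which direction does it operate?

Comparing underlying and surface forms, /c/ → [q] is the alternation; the neighbouring /ɢ/ is constant.
/c/ is palatal while /ɢ/ is uvular; the output [q] is uvular, matching the trigger — so the feature that spreads is place.
Manner and voice are unchanged, so the assimilation is partial, not total.
The same holds elsewhere in the data: /c/ → [k] before /g/ (palatal → velar, matching velar) — only place changes, and always toward the following segment.
Nothing changes in [zoccɛ]: there the adjacent consonants already agree in place (/c/ and /c/ are both palatal), so this form is consistent with the same rule.
Since the segment that changes precedes the conditioning segment, the assimilation is regressive.

regressive place assimilation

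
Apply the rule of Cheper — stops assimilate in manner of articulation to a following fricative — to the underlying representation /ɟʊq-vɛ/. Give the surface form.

[ɟʊχvɛ]

The rule targets /q/ (voiceless uvular stop), which sits before the trigger /v/ (fricative).
The voiceless uvular fricative is [χ], so /q/ → [χ].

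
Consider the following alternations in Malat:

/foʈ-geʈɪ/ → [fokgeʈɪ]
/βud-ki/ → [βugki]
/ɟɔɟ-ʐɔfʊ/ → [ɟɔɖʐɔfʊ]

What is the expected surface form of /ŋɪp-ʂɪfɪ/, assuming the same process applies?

The data show regressive place assimilation: /ʈ/ → [k] before /g/; /d/ → [g] before /k/; /ɟ/ → [ɖ] before /ʐ/. In each pair only place changes, matching the following consonant, while manner and voice stay constant.
The rule targets /p/ (voiceless bilabial stop), which sits before the trigger /ʂ/ (retroflex).
The voiceless retroflex stop is [ʈ], so /p/ → [ʈ].

[ŋɪʈʂɪfɪ]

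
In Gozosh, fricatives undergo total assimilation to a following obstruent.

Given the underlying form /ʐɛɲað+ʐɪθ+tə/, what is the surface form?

[ʐɛɲaʐʐɪttə]

/ð/ is the segment targeted by the rule; it sits immediately before /ʐ/, so it assimilates completely and surfaces as [ʐ].
The same rule applies at the second boundary: /θ/ → [t] next to /t/.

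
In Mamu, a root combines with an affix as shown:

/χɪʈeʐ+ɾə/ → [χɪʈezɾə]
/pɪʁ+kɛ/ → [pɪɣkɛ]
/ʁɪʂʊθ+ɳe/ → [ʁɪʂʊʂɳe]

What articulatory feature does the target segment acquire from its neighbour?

place

Underlying /ʐ/ is realised as [z] next to /ɾ/; /ɾ/ itself does not change.
/ʐ/ is retroflex while /ɾ/ is alveolar; the output [z] is alveolar, matching the trigger — so the feature that spreads is place.
The same holds elsewhere in the data: /ʁ/ → [ɣ] before /k/ (uvular → velar, matching velar); /θ/ → [ʂ] before /ɳ/ (dental → retroflex, matching retroflex) — only place changes, and always toward the following segment.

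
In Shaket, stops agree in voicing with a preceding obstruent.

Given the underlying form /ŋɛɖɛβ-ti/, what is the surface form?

[ŋɛɖɛβdi]

The rule targets /t/ (voiceless alveolar stop), which sits after the trigger /β/ (voiced).
Changing only its voicing to voiced gives [d] — the voiced alveolar stop.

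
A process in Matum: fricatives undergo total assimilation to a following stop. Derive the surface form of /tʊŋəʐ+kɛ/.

/ʐ/ is the segment targeted by the rule; it sits immediately before /k/, so it assimilates completely and surfaces as [k].

[tʊŋəkkɛ]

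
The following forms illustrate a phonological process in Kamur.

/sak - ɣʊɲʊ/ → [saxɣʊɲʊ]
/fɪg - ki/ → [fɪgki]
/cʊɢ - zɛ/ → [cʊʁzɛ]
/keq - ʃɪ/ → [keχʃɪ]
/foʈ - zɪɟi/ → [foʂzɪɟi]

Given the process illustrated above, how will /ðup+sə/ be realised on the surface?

The data show regressive manner assimilation: /k/ → [x] before /ɣ/; /ɢ/ → [ʁ] before /z/; /q/ → [χ] before /ʃ/; /ʈ/ → [ʂ] before /z/. In each pair only manner changes, matching the following consonant, while place and voice stay constant.
No alternation appears in [fɪgki]: there the adjacent consonants already agree in manner (/g/ and /k/ are both stops), so this form is consistent with the same rule.
The rule targets /p/ (voiceless bilabial stop), which sits before the trigger /s/ (fricative).
A voiceless bilabial fricative is [ɸ], so the surface segment is [ɸ].

[ðuɸsə]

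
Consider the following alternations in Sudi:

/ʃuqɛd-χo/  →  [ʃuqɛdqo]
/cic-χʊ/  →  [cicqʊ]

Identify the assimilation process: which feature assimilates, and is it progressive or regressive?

progressive manner assimilation

The segment that alternates is /χ/, which surfaces as [q] when adjacent to /d/.
/χ/ is a fricative while /d/ is a stop; the output [q] is a stop, matching the trigger — so the feature that spreads is manner.
Place and voice are unchanged, so the assimilation is partial, not total.
Checking the remaining alternation: /χ/ → [q] after /c/ (fricative → stop, matching a stop) — only manner changes, and always toward the preceding segment.
Since the segment that changes follows the conditioning segment, the assimilation is progressive.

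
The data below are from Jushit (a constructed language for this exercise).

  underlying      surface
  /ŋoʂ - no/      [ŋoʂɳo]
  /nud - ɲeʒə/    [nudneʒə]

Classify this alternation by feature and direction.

Comparing underlying and surface forms, /n/ → [ɳ] is the alternation; the neighbouring /ʂ/ is constant.
/n/ is alveolar while /ʂ/ is retroflex; the output [ɳ] is retroflex, matching the trigger — so the feature that spreads is place.
Manner and voice are unchanged, so the assimilation is partial, not total.
Checking the remaining alternation: /ɲ/ → [n] after /d/ (palatal → alveolar, matching alveolar) — only place changes, and always toward the preceding segment.
Since the segment that changes follows the conditioning segment, the assimilation is progressive.

progressive place assimilation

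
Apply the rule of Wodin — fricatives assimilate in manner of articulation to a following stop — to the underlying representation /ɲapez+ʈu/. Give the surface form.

/z/ is a voiced alveolar fricative. The following trigger /ʈ/ is a stop, so /z/ must become a stop as well.
A voiced alveolar stop is [d], so the surface segment is [d].

[ɲapedʈu]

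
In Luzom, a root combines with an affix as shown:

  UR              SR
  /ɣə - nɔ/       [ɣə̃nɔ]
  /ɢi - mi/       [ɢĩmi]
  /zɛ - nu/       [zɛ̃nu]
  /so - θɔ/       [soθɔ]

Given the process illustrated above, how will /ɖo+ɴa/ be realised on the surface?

[ɖõɴa]

The data show regressive nasality assimilation (vowel nasalisation): /ə/ → [ə̃] before /n/; /i/ → [ĩ] before /m/; /ɛ/ → [ɛ̃] before /n/ — a vowel is nasalised by an immediately following nasal consonant.
No change occurs in [soθɔ] because the vowel at the boundary is adjacent to an oral consonant, not a nasal (/o/ next to /θ/).
/o/ sits next to the nasal /ɴ/ and is therefore nasalised to [õ].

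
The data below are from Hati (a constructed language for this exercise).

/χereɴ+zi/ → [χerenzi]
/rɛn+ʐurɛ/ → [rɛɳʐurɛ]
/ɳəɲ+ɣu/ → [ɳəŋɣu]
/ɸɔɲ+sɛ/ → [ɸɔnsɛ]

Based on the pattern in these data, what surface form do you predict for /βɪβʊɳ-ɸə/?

[βɪβʊmɸə]

The data show regressive place assimilation: /ɴ/ → [n] before /z/; /n/ → [ɳ] before /ʐ/; /ɲ/ → [ŋ] before /ɣ/; /ɲ/ → [n] before /s/. In each pair only place changes, matching the following consonant, while manner and voice stay constant.
/ɳ/ is a voiced retroflex nasal. The following trigger /ɸ/ is bilabial, so /ɳ/ must become bilabial as well.
Changing only its place to bilabial gives [m] — the voiced bilabial nasal.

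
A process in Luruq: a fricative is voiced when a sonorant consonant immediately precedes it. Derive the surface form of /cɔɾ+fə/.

[cɔɾvə]

The rule targets /f/ (voiceless labiodental fricative), which sits after the trigger /ɾ/ (voiced).
Changing only its voicing to voiced gives [v] — the voiced labiodental fricative.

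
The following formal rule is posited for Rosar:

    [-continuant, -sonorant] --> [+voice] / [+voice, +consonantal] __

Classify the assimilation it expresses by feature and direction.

The target ([-continuant, -sonorant], stops) acquires [+voice] next to a voiced consonant ([+voice, +consonantal]) — it takes on the voicing of its neighbour, so the feature that spreads is voicing.
Since the environment is written before the underscore, the trigger precedes the target; the direction is progressive.

progressive voicing assimilation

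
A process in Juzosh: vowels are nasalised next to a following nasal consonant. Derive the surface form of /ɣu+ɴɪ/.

[ɣũɴɪ]

The vowel /u/ is adjacent to the following nasal /ɴ/, so it acquires [+nasal] and surfaces as [ũ].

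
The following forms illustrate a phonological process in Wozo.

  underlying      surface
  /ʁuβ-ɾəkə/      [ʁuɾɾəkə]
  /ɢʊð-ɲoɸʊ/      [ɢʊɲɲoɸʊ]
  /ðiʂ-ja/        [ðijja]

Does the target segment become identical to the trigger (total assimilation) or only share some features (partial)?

total assimilation

The segment that alternates is /β/, which surfaces as [ɾ] when adjacent to /ɾ/.
The output [ɾ] is identical to the trigger /ɾ/ — every feature (place, manner, voicing) has been copied — so this is total assimilation.
The remaining alternations confirm this: /ð/ → [ɲ] before /ɲ/; /ʂ/ → [j] before /j/ — in each case the output is a copy of the following consonant.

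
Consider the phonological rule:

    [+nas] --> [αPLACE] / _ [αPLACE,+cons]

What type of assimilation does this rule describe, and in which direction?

regressive place assimilation

The shared variable α links the value of the place features (abbreviated [PLACE]) on the target to the same value on the neighbouring segment, so place is the feature that assimilates.
Since the environment is written after the underscore, the trigger follows the target; the direction is regressive.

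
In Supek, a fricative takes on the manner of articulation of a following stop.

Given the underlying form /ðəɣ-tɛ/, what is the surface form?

[ðəgtɛ]

/ɣ/ is a voiced velar fricative. The following trigger /t/ is a stop, so /ɣ/ must become a stop as well.
A voiced velar stop is [g], so the surface segment is [g].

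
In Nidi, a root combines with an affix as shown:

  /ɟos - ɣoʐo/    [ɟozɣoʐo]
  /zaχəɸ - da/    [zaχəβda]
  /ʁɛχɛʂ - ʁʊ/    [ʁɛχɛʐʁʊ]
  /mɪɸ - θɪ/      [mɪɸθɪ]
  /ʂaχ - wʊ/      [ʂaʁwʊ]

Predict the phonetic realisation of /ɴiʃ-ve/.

[ɴiʒve]

The data show regressive voicing assimilation: /s/ → [z] before /ɣ/; /ɸ/ → [β] before /d/; /ʂ/ → [ʐ] before /ʁ/; /χ/ → [ʁ] before /w/. In each pair only voicing changes, matching the following consonant, while place and manner stay constant.
Nothing changes in [mɪɸθɪ]: there the adjacent consonants already agree in voicing (/ɸ/ and /θ/ are both voiceless), so this form is consistent with the same rule.
/ʃ/ is a voiceless postalveolar fricative. The following trigger /v/ is voiced, so /ʃ/ must become voiced as well.
The voiced postalveolar fricative is [ʒ], so /ʃ/ → [ʒ].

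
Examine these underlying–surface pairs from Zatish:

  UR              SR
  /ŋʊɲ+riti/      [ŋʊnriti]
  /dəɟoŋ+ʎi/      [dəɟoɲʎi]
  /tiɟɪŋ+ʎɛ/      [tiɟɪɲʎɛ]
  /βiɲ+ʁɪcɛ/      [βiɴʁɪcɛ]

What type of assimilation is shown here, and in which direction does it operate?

regressive place assimilation

The segment that alternates is /ɲ/, which surfaces as [n] when adjacent to /r/.
/ɲ/ is palatal while /r/ is alveolar; the output [n] is alveolar, matching the trigger — so the feature that spreads is place.
Manner and voice are unchanged, so the assimilation is partial, not total.
Checking the remaining alternations: /ŋ/ → [ɲ] before /ʎ/ (velar → palatal, matching palatal); /ɲ/ → [ɴ] before /ʁ/ (palatal → uvular, matching uvular) — only place changes, and always toward the following segment.
Since the segment that changes precedes the conditioning segment, the assimilation is regressive.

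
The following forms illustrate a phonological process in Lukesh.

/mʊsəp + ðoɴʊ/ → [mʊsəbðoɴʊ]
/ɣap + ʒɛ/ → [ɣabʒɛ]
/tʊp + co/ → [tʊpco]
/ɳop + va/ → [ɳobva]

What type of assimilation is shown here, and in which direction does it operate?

regressive voicing assimilation

Underlying /p/ is realised as [b] next to /ð/; /ð/ itself does not change.
/p/ is voiceless while /ð/ is voiced; the output [b] is voiced, matching the trigger — so the feature that spreads is voicing.
Place and manner are unchanged, so the assimilation is partial, not total.
The same holds elsewhere in the data: /p/ → [b] before /ʒ/ (voiceless → voiced, matching voiced); /p/ → [b] before /v/ (voiceless → voiced, matching voiced) — only voicing changes, and always toward the following segment.
No alternation appears in [tʊpco]: there the adjacent consonants already agree in voicing (/p/ and /c/ are both voiceless), so this form is consistent with the same rule.
Since the segment that changes precedes the conditioning segment, the assimilation is regressive.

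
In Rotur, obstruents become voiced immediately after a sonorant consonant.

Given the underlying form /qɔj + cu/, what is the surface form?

The rule targets /c/ (voiceless palatal stop), which sits after the trigger /j/ (voiced).
A voiced palatal stop is [ɟ], so the surface segment is [ɟ].

[qɔjɟu]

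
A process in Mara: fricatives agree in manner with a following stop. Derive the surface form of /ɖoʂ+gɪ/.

[ɖoʈgɪ]

/ʂ/ is a voiceless retroflex fricative. The following trigger /g/ is a stop, so /ʂ/ must become a stop as well.
A voiceless retroflex stop is [ʈ], so the surface segment is [ʈ].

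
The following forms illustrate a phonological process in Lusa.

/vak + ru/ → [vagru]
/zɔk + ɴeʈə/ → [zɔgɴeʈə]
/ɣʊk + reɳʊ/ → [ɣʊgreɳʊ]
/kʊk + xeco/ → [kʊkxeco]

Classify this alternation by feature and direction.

regressive voicing assimilation

Comparing underlying and surface forms, /k/ → [g] is the alternation; the neighbouring /r/ is constant.
The change voiceless → voiced matches the voicing of the following /r/, identifying this as voicing assimilation.
Place and manner are unchanged, so the assimilation is partial, not total.
The other alternating form patterns the same way: /k/ → [g] before /ɴ/ (voiceless → voiced, matching voiced) — only voicing changes, and always toward the following segment.
Nothing changes in [kʊkxeco]: there the adjacent consonants already agree in voicing (/k/ and /x/ are both voiceless), so this form is consistent with the same rule.
The trigger is the following segment, so the direction is regressive (anticipatory).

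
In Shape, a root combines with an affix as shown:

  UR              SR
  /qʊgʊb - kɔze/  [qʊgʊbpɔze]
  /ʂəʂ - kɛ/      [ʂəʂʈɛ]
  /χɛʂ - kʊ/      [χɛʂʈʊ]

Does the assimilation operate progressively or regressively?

progressive

Underlying /k/ is realised as [p] next to /b/; /b/ itself does not change.
The change velar → bilabial matches the place of the preceding /b/, identifying this as place assimilation.
The other alternating form patterns the same way: /k/ → [ʈ] after /ʂ/ (velar → retroflex, matching retroflex) — only place changes, and always toward the preceding segment.
Since the segment that changes follows the conditioning segment, the assimilation is progressive.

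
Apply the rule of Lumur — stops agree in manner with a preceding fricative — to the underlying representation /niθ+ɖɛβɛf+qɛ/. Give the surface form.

/ɖ/ is a voiced retroflex stop. The preceding trigger /θ/ is a fricative, so /ɖ/ must become a fricative as well.
Changing only its manner to fricative gives [ʐ] — the voiced retroflex fricative.
The same rule applies at the second boundary: /q/ → [χ] next to /f/.

[niθʐɛβɛfχɛ]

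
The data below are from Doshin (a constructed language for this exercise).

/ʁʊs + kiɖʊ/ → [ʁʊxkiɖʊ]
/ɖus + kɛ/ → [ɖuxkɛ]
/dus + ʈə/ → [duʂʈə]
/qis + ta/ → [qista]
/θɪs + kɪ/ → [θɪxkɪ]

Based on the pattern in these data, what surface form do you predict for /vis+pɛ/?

The data show regressive place assimilation: /s/ → [x] before /k/; /s/ → [ʂ] before /ʈ/. In each pair only place changes, matching the following consonant, while manner and voice stay constant.
No alternation appears in [qista]: there the adjacent consonants already agree in place (/s/ and /t/ are both alveolar), so this form is consistent with the same rule.
The rule targets /s/ (voiceless alveolar fricative), which sits before the trigger /p/ (bilabial).
A voiceless bilabial fricative is [ɸ], so the surface segment is [ɸ].

[viɸpɛ]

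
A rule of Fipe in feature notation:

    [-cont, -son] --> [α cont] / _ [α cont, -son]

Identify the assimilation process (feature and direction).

The rule copies [cont] (continuancy) from the environment onto the target stops; since [±cont] encodes the stop/fricative manner contrast, the assimilating dimension is manner.
Since the environment is written after the underscore, the trigger follows the target; the direction is regressive.

regressive manner assimilation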